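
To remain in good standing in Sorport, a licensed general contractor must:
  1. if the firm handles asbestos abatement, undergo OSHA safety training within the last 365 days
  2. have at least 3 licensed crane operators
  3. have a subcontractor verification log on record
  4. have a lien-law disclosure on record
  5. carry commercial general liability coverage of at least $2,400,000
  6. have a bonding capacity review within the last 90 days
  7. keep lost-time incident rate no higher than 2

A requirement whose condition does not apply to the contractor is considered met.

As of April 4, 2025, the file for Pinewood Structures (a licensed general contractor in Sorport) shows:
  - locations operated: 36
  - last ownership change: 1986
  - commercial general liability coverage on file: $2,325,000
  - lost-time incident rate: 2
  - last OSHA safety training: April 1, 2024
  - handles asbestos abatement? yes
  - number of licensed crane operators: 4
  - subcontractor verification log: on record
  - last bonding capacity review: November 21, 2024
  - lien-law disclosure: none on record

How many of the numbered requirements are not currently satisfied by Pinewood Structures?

1. condition 'handles asbestos abatement' holds; OSHA safety training 368 days ago vs limit 365 → not met
2. licensed crane operators 4 ≥ 3 → met
3. subcontractor verification log present → met
4. lien-law disclosure absent → not met
5. commercial general liability coverage $2,325,000 < $2,400,000 → not met
6. bonding capacity review 134 days ago vs limit 90 → not met
7. lost-time incident rate 2 ≤ 2 → met
Not met: 4 of 7

4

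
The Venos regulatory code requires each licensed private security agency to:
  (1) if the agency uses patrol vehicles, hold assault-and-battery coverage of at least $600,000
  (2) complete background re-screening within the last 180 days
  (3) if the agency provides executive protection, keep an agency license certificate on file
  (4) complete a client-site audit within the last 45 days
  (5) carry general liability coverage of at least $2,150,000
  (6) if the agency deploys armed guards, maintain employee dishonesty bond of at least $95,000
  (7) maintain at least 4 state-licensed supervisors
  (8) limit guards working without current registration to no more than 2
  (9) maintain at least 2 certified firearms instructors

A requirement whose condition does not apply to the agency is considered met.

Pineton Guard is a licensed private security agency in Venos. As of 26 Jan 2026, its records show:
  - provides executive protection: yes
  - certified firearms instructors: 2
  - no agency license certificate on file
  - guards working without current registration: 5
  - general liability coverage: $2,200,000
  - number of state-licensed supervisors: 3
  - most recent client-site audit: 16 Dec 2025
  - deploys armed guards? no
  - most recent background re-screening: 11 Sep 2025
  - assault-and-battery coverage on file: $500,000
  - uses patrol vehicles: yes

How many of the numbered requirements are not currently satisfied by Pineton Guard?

4

1. condition 'uses patrol vehicles' holds; assault-and-battery coverage $500,000 < $600,000 → not met
2. background re-screening 137 days ago vs limit 180 → met
3. condition 'provides executive protection' holds; agency license certificate absent → not met
4. client-site audit 41 days ago vs limit 45 → met
5. general liability coverage $2,200,000 ≥ $2,150,000 → met
6. condition 'deploys armed guards' does not hold → requirement n/a → met
7. state-licensed supervisors 3 < 4 → not met
8. guards working without current registration 5 > 2 → not met
9. certified firearms instructors 2 ≥ 2 → met
Not met: 4 of 9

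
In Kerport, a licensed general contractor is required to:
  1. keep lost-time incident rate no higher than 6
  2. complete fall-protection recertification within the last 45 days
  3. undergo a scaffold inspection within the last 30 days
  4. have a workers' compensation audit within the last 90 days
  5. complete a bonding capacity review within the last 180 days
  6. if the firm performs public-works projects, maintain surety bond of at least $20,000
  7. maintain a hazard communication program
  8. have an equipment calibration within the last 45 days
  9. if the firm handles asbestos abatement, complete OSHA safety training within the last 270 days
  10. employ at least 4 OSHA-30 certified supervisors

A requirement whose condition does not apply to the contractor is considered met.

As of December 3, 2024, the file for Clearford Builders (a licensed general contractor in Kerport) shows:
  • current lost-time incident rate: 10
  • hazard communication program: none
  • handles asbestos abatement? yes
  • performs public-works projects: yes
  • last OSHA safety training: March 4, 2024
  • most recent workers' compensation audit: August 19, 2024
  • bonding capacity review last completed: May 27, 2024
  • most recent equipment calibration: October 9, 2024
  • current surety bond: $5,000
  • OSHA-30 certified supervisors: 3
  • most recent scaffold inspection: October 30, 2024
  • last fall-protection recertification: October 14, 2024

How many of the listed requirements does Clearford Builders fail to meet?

10

1. lost-time incident rate 10 > 6 → not met
2. fall-protection recertification 50 days ago vs limit 45 → not met
3. scaffold inspection 34 days ago vs limit 30 → not met
4. workers' compensation audit 106 days ago vs limit 90 → not met
5. bonding capacity review 190 days ago vs limit 180 → not met
6. condition 'performs public-works projects' holds; surety bond $5,000 < $20,000 → not met
7. hazard communication program absent → not met
8. equipment calibration 55 days ago vs limit 45 → not met
9. condition 'handles asbestos abatement' holds; OSHA safety training 274 days ago vs limit 270 → not met
10. OSHA-30 certified supervisors 3 < 4 → not met
Not met: 10 of 10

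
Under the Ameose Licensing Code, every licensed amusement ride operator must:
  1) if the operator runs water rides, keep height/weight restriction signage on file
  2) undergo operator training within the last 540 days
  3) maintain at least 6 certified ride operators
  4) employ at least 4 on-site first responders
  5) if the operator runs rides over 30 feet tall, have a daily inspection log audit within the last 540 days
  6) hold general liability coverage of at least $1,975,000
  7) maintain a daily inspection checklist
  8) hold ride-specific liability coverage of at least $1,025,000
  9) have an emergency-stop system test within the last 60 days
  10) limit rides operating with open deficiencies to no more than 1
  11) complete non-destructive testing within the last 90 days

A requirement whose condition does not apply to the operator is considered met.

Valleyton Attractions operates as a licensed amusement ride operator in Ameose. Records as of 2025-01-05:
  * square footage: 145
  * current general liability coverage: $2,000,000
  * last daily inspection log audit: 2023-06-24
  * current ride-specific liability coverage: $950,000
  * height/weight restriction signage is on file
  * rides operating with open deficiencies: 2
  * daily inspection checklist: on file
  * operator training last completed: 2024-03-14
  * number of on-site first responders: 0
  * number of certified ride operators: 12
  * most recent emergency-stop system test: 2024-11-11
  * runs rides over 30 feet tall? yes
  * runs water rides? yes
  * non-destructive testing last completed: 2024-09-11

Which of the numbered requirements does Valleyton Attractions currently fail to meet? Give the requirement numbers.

4, 5, 8, 10, 11

1. condition 'runs water rides' holds; height/weight restriction signage present → met
2. operator training 297 days ago vs limit 540 → met
3. certified ride operators 12 ≥ 6 → met
4. on-site first responders 0 < 4 → not met
5. condition 'runs rides over 30 feet tall' holds; daily inspection log audit 561 days ago vs limit 540 → not met
6. general liability coverage $2,000,000 ≥ $1,975,000 → met
7. daily inspection checklist present → met
8. ride-specific liability coverage $950,000 < $1,025,000 → not met
9. emergency-stop system test 55 days ago vs limit 60 → met
10. rides operating with open deficiencies 2 > 1 → not met
11. non-destructive testing 116 days ago vs limit 90 → not met
Not met: 4, 5, 8, 10, 11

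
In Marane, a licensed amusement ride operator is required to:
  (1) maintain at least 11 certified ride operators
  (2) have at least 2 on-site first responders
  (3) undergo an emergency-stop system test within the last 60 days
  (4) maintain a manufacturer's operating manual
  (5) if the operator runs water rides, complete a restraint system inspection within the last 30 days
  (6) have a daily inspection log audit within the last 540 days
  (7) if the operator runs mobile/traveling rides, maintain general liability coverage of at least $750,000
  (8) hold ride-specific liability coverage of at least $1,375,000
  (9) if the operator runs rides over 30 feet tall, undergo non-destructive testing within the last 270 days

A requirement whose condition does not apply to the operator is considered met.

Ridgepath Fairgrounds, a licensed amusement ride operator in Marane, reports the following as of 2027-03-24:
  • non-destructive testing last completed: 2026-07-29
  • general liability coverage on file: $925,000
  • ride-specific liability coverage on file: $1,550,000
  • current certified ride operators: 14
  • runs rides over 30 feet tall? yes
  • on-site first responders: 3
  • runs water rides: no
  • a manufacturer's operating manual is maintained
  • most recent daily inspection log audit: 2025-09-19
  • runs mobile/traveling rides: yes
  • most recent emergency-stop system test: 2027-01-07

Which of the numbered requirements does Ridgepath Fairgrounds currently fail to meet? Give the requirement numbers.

1. certified ride operators 14 ≥ 11 → met
2. on-site first responders 3 ≥ 2 → met
3. emergency-stop system test 76 days ago vs limit 60 → not met
4. manufacturer's operating manual present → met
5. condition 'runs water rides' does not hold → requirement n/a → met
6. daily inspection log audit 551 days ago vs limit 540 → not met
7. condition 'runs mobile/traveling rides' holds; general liability coverage $925,000 ≥ $750,000 → met
8. ride-specific liability coverage $1,550,000 ≥ $1,375,000 → met
9. condition 'runs rides over 30 feet tall' holds; non-destructive testing 238 days ago vs limit 270 → met
Not met: 3, 6

3, 6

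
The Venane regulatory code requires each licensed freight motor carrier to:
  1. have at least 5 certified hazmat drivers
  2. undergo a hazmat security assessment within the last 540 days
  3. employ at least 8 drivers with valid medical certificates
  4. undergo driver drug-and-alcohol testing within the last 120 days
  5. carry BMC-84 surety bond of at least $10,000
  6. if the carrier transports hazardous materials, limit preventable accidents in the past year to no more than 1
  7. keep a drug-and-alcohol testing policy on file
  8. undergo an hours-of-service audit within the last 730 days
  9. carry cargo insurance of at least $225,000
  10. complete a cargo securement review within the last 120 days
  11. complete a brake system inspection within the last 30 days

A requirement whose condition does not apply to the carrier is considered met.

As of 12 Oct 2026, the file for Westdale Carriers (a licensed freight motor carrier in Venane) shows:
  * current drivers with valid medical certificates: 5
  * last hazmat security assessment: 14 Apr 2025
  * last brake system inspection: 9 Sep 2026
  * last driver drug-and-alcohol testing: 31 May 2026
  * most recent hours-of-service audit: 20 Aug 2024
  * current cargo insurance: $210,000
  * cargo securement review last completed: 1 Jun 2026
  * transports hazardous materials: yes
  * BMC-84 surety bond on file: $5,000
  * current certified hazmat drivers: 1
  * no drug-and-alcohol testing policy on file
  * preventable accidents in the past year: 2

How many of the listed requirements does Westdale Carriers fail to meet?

1. certified hazmat drivers 1 < 5 → not met
2. hazmat security assessment 546 days ago vs limit 540 → not met
3. drivers with valid medical certificates 5 < 8 → not met
4. driver drug-and-alcohol testing 134 days ago vs limit 120 → not met
5. BMC-84 surety bond $5,000 < $10,000 → not met
6. condition 'transports hazardous materials' holds; preventable accidents in the past year 2 > 1 → not met
7. drug-and-alcohol testing policy absent → not met
8. hours-of-service audit 783 days ago vs limit 730 → not met
9. cargo insurance $210,000 < $225,000 → not met
10. cargo securement review 133 days ago vs limit 120 → not met
11. brake system inspection 33 days ago vs limit 30 → not met
Not met: 11 of 11

11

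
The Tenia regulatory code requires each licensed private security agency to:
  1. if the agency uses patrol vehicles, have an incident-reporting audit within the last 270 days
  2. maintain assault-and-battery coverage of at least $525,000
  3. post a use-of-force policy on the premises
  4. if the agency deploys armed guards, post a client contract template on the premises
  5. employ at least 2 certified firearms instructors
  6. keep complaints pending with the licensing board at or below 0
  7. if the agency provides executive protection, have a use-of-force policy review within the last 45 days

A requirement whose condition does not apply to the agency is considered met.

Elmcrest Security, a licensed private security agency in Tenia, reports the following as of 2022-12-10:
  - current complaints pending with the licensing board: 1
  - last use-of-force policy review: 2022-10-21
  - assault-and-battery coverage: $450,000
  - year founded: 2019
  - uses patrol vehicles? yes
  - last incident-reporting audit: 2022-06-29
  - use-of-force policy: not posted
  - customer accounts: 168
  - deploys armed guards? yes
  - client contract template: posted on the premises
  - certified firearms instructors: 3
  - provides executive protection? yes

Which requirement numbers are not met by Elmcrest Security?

2, 3, 6, 7

1. condition 'uses patrol vehicles' holds; incident-reporting audit 164 days ago vs limit 270 → met
2. assault-and-battery coverage $450,000 < $525,000 → not met
3. use-of-force policy absent → not met
4. condition 'deploys armed guards' holds; client contract template present → met
5. certified firearms instructors 3 ≥ 2 → met
6. complaints pending with the licensing board 1 > 0 → not met
7. condition 'provides executive protection' holds; use-of-force policy review 50 days ago vs limit 45 → not met
Not met: 2, 3, 6, 7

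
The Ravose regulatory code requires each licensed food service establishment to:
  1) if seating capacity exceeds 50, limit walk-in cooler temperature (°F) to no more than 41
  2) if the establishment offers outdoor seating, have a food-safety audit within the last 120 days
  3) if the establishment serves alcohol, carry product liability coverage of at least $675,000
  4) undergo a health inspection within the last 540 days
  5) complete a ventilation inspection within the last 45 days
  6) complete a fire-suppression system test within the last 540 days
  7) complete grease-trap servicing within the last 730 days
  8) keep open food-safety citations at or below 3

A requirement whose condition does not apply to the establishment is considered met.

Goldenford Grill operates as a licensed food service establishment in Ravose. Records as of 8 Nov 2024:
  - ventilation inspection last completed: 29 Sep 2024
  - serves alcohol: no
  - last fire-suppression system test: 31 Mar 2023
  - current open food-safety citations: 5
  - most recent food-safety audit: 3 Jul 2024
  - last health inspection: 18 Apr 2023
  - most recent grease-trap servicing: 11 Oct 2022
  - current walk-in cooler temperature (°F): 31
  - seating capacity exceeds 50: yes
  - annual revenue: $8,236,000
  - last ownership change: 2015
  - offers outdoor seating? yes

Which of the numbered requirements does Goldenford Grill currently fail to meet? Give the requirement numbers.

1. condition 'seating capacity exceeds 50' holds; walk-in cooler temperature (°F) 31 ≤ 41 → met
2. condition 'offers outdoor seating' holds; food-safety audit 128 days ago vs limit 120 → not met
3. condition 'serves alcohol' does not hold → requirement n/a → met
4. health inspection 570 days ago vs limit 540 → not met
5. ventilation inspection 40 days ago vs limit 45 → met
6. fire-suppression system test 588 days ago vs limit 540 → not met
7. grease-trap servicing 759 days ago vs limit 730 → not met
8. open food-safety citations 5 > 3 → not met
Not met: 2, 4, 6, 7, 8

2, 4, 6, 7, 8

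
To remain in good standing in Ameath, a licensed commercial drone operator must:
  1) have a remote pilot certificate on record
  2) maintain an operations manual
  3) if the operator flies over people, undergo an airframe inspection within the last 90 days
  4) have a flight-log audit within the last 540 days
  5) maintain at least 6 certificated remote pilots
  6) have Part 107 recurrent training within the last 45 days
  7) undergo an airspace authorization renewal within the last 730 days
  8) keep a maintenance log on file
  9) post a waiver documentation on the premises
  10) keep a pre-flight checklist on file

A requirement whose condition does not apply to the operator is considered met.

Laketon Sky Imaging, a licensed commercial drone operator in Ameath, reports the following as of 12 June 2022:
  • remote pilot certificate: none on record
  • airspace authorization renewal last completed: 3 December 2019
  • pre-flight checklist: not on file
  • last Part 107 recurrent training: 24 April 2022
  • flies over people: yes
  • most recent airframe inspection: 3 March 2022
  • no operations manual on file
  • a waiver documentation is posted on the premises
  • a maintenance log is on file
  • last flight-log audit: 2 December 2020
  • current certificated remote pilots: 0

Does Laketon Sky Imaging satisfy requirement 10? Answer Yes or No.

No

10. pre-flight checklist absent → not met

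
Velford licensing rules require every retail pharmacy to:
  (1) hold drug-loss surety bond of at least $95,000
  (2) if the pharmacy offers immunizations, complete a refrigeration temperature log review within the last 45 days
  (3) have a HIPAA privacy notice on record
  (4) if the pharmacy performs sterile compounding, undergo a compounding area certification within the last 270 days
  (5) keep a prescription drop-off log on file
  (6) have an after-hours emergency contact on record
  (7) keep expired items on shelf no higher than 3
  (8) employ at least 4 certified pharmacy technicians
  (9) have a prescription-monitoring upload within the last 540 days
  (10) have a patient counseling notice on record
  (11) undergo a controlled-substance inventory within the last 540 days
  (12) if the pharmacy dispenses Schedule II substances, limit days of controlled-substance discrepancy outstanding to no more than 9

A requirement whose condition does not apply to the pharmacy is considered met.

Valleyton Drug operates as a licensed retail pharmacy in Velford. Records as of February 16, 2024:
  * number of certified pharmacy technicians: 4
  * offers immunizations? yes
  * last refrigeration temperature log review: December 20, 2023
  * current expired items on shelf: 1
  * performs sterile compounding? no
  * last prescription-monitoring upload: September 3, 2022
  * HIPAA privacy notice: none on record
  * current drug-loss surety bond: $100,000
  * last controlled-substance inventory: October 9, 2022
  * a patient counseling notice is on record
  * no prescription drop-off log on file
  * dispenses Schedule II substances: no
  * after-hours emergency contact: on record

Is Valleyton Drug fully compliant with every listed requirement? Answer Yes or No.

1. drug-loss surety bond $100,000 ≥ $95,000 → met
2. condition 'offers immunizations' holds; refrigeration temperature log review 58 days ago vs limit 45 → not met
3. HIPAA privacy notice absent → not met
4. condition 'performs sterile compounding' does not hold → requirement n/a → met
5. prescription drop-off log absent → not met
6. after-hours emergency contact present → met
7. expired items on shelf 1 ≤ 3 → met
8. certified pharmacy technicians 4 ≥ 4 → met
9. prescription-monitoring upload 531 days ago vs limit 540 → met
10. patient counseling notice present → met
11. controlled-substance inventory 495 days ago vs limit 540 → met
12. condition 'dispenses Schedule II substances' does not hold → requirement n/a → met
Not met: 2, 3, 5

No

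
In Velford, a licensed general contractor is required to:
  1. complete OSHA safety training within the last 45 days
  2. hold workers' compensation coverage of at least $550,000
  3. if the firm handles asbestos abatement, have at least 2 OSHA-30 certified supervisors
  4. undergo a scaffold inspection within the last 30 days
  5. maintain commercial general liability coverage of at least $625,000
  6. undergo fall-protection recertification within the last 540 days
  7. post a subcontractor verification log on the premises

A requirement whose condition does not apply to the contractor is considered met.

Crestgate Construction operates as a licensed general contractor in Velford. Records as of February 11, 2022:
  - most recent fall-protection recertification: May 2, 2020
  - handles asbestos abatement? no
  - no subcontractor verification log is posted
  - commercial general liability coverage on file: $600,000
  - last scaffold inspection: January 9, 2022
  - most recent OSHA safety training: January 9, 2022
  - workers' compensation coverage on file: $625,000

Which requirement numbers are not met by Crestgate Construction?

4, 5, 6, 7

1. OSHA safety training 33 days ago vs limit 45 → met
2. workers' compensation coverage $625,000 ≥ $550,000 → met
3. condition 'handles asbestos abatement' does not hold → requirement n/a → met
4. scaffold inspection 33 days ago vs limit 30 → not met
5. commercial general liability coverage $600,000 < $625,000 → not met
6. fall-protection recertification 650 days ago vs limit 540 → not met
7. subcontractor verification log absent → not met
Not met: 4, 5, 6, 7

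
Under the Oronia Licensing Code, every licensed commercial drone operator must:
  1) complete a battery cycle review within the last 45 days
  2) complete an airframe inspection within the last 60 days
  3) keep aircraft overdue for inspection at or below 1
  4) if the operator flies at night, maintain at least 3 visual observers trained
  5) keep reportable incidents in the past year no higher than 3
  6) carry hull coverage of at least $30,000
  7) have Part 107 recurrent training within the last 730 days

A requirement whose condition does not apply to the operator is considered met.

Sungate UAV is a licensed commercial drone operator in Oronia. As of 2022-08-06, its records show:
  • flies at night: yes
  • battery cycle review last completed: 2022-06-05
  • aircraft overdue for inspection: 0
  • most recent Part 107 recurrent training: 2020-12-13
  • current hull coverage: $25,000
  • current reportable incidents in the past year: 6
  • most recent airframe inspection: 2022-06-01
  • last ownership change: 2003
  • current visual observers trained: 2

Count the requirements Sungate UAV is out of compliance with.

5

1. battery cycle review 62 days ago vs limit 45 → not met
2. airframe inspection 66 days ago vs limit 60 → not met
3. aircraft overdue for inspection 0 ≤ 1 → met
4. condition 'flies at night' holds; visual observers trained 2 < 3 → not met
5. reportable incidents in the past year 6 > 3 → not met
6. hull coverage $25,000 < $30,000 → not met
7. Part 107 recurrent training 601 days ago vs limit 730 → met
Not met: 5 of 7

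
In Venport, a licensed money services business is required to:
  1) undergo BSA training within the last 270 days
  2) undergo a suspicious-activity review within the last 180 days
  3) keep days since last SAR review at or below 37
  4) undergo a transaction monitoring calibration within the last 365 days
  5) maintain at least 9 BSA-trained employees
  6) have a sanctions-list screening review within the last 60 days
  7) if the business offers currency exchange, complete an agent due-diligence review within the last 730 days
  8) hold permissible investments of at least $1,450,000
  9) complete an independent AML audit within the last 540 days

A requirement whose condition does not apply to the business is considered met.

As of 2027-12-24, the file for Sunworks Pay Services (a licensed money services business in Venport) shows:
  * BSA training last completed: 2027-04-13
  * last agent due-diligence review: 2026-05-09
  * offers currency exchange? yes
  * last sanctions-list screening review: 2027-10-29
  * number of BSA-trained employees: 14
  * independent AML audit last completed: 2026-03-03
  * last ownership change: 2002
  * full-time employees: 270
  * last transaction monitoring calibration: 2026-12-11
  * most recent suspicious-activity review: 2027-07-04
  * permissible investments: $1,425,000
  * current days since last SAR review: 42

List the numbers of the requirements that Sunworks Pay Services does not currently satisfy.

1. BSA training 255 days ago vs limit 270 → met
2. suspicious-activity review 173 days ago vs limit 180 → met
3. days since last SAR review 42 > 37 → not met
4. transaction monitoring calibration 378 days ago vs limit 365 → not met
5. BSA-trained employees 14 ≥ 9 → met
6. sanctions-list screening review 56 days ago vs limit 60 → met
7. condition 'offers currency exchange' holds; agent due-diligence review 594 days ago vs limit 730 → met
8. permissible investments $1,425,000 < $1,450,000 → not met
9. independent AML audit 661 days ago vs limit 540 → not met
Not met: 3, 4, 8, 9

3, 4, 8, 9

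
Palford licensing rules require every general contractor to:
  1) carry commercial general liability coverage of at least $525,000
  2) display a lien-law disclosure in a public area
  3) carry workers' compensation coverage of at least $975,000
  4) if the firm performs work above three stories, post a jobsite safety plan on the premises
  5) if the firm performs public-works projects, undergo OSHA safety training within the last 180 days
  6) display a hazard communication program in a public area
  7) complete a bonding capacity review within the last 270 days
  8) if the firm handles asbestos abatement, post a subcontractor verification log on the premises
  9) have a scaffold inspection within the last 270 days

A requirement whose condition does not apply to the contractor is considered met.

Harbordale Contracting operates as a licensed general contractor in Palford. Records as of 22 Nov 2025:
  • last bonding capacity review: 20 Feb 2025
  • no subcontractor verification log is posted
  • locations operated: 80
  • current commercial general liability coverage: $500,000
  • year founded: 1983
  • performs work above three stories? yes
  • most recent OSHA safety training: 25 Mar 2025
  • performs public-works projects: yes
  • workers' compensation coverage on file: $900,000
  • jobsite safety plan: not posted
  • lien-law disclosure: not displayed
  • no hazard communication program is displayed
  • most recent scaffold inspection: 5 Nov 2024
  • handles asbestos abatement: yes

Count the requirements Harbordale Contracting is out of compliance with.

9

1. commercial general liability coverage $500,000 < $525,000 → not met
2. lien-law disclosure absent → not met
3. workers' compensation coverage $900,000 < $975,000 → not met
4. condition 'performs work above three stories' holds; jobsite safety plan absent → not met
5. condition 'performs public-works projects' holds; OSHA safety training 242 days ago vs limit 180 → not met
6. hazard communication program absent → not met
7. bonding capacity review 275 days ago vs limit 270 → not met
8. condition 'handles asbestos abatement' holds; subcontractor verification log absent → not met
9. scaffold inspection 382 days ago vs limit 270 → not met
Not met: 9 of 9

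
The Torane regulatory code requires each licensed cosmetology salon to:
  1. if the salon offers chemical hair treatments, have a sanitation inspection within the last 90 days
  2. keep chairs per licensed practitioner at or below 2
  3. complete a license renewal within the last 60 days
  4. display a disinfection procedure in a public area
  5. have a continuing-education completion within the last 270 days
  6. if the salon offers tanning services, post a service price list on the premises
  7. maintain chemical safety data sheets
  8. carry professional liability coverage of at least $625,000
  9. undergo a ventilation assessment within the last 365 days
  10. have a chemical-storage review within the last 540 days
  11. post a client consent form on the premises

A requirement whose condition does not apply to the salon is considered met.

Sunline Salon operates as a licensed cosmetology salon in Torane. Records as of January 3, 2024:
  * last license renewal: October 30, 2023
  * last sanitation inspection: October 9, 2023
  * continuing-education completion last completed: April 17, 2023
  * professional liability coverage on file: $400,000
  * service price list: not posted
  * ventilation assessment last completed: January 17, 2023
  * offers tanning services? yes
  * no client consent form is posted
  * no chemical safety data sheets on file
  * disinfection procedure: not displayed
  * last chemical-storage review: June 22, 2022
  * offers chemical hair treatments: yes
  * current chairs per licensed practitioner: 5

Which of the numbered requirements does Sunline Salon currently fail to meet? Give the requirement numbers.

1. condition 'offers chemical hair treatments' holds; sanitation inspection 86 days ago vs limit 90 → met
2. chairs per licensed practitioner 5 > 2 → not met
3. license renewal 65 days ago vs limit 60 → not met
4. disinfection procedure absent → not met
5. continuing-education completion 261 days ago vs limit 270 → met
6. condition 'offers tanning services' holds; service price list absent → not met
7. chemical safety data sheets absent → not met
8. professional liability coverage $400,000 < $625,000 → not met
9. ventilation assessment 351 days ago vs limit 365 → met
10. chemical-storage review 560 days ago vs limit 540 → not met
11. client consent form absent → not met
Not met: 2, 3, 4, 6, 7, 8, 10, 11

2, 3, 4, 6, 7, 8, 10, 11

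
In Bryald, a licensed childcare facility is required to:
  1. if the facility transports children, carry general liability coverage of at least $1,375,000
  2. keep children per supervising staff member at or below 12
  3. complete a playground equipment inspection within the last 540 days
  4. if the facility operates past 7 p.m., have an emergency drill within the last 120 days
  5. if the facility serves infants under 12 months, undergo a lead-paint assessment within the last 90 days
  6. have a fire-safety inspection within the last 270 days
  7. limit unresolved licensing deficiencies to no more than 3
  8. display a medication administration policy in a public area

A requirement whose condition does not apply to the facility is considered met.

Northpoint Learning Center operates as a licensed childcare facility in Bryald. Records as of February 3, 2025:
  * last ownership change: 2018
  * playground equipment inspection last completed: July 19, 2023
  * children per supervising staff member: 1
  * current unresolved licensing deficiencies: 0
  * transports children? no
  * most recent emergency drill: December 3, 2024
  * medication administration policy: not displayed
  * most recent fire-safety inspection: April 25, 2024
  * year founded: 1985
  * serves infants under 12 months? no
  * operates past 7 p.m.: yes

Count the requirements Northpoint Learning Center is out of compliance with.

1. condition 'transports children' does not hold → requirement n/a → met
2. children per supervising staff member 1 ≤ 12 → met
3. playground equipment inspection 565 days ago vs limit 540 → not met
4. condition 'operates past 7 p.m.' holds; emergency drill 62 days ago vs limit 120 → met
5. condition 'serves infants under 12 months' does not hold → requirement n/a → met
6. fire-safety inspection 284 days ago vs limit 270 → not met
7. unresolved licensing deficiencies 0 ≤ 3 → met
8. medication administration policy absent → not met
Not met: 3 of 8

3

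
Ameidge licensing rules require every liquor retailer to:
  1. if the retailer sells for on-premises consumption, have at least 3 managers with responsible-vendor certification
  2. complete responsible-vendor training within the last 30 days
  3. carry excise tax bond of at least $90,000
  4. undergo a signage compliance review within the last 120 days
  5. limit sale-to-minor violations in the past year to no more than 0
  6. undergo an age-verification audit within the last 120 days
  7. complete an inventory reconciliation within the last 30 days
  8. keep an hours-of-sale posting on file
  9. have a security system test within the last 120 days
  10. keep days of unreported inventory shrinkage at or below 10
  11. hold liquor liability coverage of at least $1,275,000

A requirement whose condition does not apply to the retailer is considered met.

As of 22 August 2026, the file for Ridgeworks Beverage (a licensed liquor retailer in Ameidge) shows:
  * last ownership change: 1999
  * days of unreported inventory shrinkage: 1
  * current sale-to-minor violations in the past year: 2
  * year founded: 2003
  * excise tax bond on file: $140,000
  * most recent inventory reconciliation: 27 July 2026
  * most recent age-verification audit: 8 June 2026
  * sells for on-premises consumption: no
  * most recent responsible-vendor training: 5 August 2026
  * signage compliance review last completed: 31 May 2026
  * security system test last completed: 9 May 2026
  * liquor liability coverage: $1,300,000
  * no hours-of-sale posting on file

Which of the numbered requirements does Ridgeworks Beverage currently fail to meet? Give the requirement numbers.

5, 8

1. condition 'sells for on-premises consumption' does not hold → requirement n/a → met
2. responsible-vendor training 17 days ago vs limit 30 → met
3. excise tax bond $140,000 ≥ $90,000 → met
4. signage compliance review 83 days ago vs limit 120 → met
5. sale-to-minor violations in the past year 2 > 0 → not met
6. age-verification audit 75 days ago vs limit 120 → met
7. inventory reconciliation 26 days ago vs limit 30 → met
8. hours-of-sale posting absent → not met
9. security system test 105 days ago vs limit 120 → met
10. days of unreported inventory shrinkage 1 ≤ 10 → met
11. liquor liability coverage $1,300,000 ≥ $1,275,000 → met
Not met: 5, 8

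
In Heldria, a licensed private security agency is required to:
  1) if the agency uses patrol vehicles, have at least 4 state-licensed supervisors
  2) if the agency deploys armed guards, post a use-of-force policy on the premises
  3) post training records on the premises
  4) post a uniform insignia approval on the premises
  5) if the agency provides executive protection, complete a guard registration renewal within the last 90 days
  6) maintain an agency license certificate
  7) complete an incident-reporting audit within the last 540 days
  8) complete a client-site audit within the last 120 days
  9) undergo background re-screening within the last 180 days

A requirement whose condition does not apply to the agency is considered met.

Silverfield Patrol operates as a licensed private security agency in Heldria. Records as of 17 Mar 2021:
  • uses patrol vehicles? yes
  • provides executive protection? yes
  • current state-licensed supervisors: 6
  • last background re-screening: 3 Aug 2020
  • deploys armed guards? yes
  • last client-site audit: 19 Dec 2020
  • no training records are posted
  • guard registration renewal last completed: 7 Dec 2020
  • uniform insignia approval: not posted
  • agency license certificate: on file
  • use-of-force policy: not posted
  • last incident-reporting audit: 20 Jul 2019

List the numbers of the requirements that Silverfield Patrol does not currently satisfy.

1. condition 'uses patrol vehicles' holds; state-licensed supervisors 6 ≥ 4 → met
2. condition 'deploys armed guards' holds; use-of-force policy absent → not met
3. training records absent → not met
4. uniform insignia approval absent → not met
5. condition 'provides executive protection' holds; guard registration renewal 100 days ago vs limit 90 → not met
6. agency license certificate present → met
7. incident-reporting audit 606 days ago vs limit 540 → not met
8. client-site audit 88 days ago vs limit 120 → met
9. background re-screening 226 days ago vs limit 180 → not met
Not met: 2, 3, 4, 5, 7, 9

2, 3, 4, 5, 7, 9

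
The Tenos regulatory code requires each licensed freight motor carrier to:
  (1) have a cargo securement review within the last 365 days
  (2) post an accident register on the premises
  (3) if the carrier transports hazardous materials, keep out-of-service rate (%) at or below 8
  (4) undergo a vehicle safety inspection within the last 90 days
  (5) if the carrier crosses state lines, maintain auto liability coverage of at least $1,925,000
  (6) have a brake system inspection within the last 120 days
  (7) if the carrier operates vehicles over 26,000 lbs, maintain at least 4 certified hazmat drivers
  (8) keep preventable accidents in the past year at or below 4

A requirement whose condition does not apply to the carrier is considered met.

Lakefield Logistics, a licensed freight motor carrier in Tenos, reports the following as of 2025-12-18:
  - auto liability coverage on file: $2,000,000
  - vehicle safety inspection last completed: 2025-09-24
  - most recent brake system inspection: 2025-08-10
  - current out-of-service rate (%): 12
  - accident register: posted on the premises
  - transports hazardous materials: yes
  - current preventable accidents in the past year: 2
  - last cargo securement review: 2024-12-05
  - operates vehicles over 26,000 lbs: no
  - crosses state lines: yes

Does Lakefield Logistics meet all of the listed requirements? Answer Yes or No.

1. cargo securement review 378 days ago vs limit 365 → not met
2. accident register present → met
3. condition 'transports hazardous materials' holds; out-of-service rate (%) 12 > 8 → not met
4. vehicle safety inspection 85 days ago vs limit 90 → met
5. condition 'crosses state lines' holds; auto liability coverage $2,000,000 ≥ $1,925,000 → met
6. brake system inspection 130 days ago vs limit 120 → not met
7. condition 'operates vehicles over 26,000 lbs' does not hold → requirement n/a → met
8. preventable accidents in the past year 2 ≤ 4 → met
Not met: 1, 3, 6

No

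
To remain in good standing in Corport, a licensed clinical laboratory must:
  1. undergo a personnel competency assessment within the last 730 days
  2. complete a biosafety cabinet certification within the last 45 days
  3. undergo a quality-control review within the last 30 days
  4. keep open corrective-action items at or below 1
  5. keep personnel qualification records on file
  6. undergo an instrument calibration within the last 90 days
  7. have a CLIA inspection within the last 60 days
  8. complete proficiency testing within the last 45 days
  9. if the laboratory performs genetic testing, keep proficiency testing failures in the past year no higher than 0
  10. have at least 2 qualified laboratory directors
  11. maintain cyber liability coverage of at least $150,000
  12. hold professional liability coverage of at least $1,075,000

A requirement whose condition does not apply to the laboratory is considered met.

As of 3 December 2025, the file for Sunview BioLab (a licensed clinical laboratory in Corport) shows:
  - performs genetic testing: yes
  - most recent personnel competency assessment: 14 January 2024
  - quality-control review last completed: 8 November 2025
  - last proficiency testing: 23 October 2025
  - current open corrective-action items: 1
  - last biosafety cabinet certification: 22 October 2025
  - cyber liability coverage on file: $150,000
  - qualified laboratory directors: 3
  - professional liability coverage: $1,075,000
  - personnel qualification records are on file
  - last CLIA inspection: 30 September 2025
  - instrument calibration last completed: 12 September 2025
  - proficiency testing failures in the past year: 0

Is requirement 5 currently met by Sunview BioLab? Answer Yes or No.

5. personnel qualification records present → met

Yes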